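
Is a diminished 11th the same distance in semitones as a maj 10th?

A diminished eleventh = 16 semitones = a major tenth; enharmonically equal.

Yes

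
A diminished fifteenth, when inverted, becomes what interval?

First reduce the compound diminished fifteenth to its simple form, a diminished octave.
Inverted interval numbers add to nine, so an octave pairs with a unison (8 + 1 = 9).
And diminished becomes augmented under inversion, so we get an augmented unison.

augmented 1st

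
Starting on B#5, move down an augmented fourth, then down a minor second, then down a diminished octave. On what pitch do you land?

B#5 down an augmented fourth → F#5 (6 semitones).
A minor second down from F#5 is E#5.
E#5 down a diminished octave → E##4 (11 semitones).

E##4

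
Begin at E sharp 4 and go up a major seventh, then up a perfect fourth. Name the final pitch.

G double-sharp 5

A major seventh up from E#4 is D##5.
Up a perfect fourth from D##5: G##5 (5 semitones up).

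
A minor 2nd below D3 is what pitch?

C#3

The second takes the letter from D down to C.
Moving 1 semitone down from D3 (the size of a minor second) reaches C#3.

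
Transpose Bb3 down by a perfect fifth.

The fifth takes the letter from B down to E.
A perfect fifth spans 7 semitones, so from Bb3 the target pitch is Eb3.

Eb3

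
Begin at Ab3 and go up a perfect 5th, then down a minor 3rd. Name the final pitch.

C4

A perfect fifth up from Ab3 is Eb4.
Down a minor third from Eb4: C4 (3 semitones down).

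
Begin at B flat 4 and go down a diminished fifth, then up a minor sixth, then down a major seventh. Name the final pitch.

D flat 4

A diminished fifth down from Bb4 is E4.
Up a minor sixth from E4: C5 (8 semitones up).
A major seventh down from C5 is Db4.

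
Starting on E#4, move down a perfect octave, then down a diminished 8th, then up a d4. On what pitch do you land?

A#2

A perfect octave down from E#4 is E#3.
E#3 down a diminished octave → E##2 (11 semitones).
E##2 up a diminished fourth → A#2 (4 semitones).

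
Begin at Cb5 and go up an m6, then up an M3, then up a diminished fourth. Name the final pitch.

Fbb6

Up a minor sixth from Cb5: Abb5 (8 semitones up).
Up a major third from Abb5: Cb6 (4 semitones up).
Cb6 up a diminished fourth → Fbb6 (4 semitones).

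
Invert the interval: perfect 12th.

First reduce the compound perfect twelfth to its simple form, a perfect fifth.
Interval numbers invert to sum to nine: 5 + 4 = 9, so a fifth inverts to a fourth.
The quality also flips — perfect stays perfect — giving a perfect fourth.

perfect 4th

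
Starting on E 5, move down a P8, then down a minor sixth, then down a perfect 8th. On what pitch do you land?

Down a perfect octave from E5: E4 (12 semitones down).
Down a minor sixth from E4: G#3 (8 semitones down).
Down a perfect octave from G#3: G#2 (12 semitones down).

G sharp 2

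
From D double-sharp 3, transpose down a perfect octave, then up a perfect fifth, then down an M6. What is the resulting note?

A perfect octave down from D##3 is D##2.
D##2 up a perfect fifth → A##2 (7 semitones).
A major sixth down from A##2 is C##2.

C double-sharp 2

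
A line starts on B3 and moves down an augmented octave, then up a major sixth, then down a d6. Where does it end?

B#2

Down an augmented octave from B3: Bb2 (13 semitones down).
A major sixth up from Bb2 is G3.
Down a diminished sixth from G3: B#2 (7 semitones down).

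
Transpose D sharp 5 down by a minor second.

The second takes the letter from D down to C.
A minor second spans 1 semitone, so from D#5 the target pitch is C##5.

C double-sharp 5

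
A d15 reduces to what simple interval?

Take out an octave (7 from the number): 15 − 7 = 8.
So a diminished fifteenth is an octave plus a diminished octave. The quality is unchanged.

diminished octave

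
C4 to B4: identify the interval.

major 7th

C to B spans seven letter names (C-D-E-F-G-A-B) — that makes it a seventh of some quality.
Counting semitones, C4→B4 is 11, which is the major seventh.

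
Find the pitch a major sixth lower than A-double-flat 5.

C-double-flat 5

The sixth takes the letter from A down to C.
A major sixth spans 9 semitones, so from Abb5 the target pitch is Cbb5.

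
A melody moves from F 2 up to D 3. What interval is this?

F to D spans six letter names (F-G-A-B-C-D) — that makes it a sixth of some quality.
Counting semitones, F2→D3 is 9, which is the major sixth.

M6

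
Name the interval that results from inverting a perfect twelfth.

perfect fourth

First reduce the compound perfect twelfth to its simple form, a perfect fifth.
Inverted interval numbers add to nine, so a fifth pairs with a fourth (5 + 4 = 9).
Quality inverts too: perfect stays perfect. That makes the inversion a perfect fourth.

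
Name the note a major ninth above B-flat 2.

C 4

Two letters up from B (plus an octave) reaches C.
Moving 14 semitones up from Bb2 (the size of a major ninth) reaches C4.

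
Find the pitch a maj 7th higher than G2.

The seventh takes the letter from G up to F.
A major seventh is 11 semitones; 11 semitones up from G2 gives F#3.

F#3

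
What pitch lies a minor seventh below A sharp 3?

B sharp 2

Seven letter names down from A: B.
Moving 10 semitones down from A#3 (the size of a minor seventh) reaches B#2.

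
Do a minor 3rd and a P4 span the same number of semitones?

A minor third is 3 semitones but a perfect fourth is 5 semitones — different sizes.

No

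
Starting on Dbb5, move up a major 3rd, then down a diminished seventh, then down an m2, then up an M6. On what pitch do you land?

Dbb5 up a major third → Fb5 (4 semitones).
A diminished seventh down from Fb5 is G4.
Down a minor second from G4: F#4 (1 semitone down).
F#4 up a major sixth → D#5 (9 semitones).

D#5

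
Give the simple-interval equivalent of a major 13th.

Take out an octave (7 from the number): 13 − 7 = 6.
So a major thirteenth is an octave plus a major sixth. The quality is unchanged.

major sixth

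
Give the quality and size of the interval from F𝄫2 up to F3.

doubly augmented octave

F to F is the same letter name, plus an octave — that makes it an octave of some quality.
A perfect octave would be 12 semitones; Fbb2 to F3 is 14, two semitones wider, so the interval is doubly augmented.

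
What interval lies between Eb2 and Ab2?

E to A spans four letter names (E-F-G-A) — that makes it a fourth of some quality.
Eb2 to Ab2 is 5 semitones, matching the perfect fourth exactly, so the quality is perfect.

perfect fourth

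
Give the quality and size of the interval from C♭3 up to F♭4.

C to F spans four letter names (C-D-E-F), plus an octave, so the interval is some kind of eleventh.
The perfect eleventh spans 17 semitones, and Cb3 to Fb4 is exactly 17 semitones — so this is a perfect eleventh.
(Equivalently, a compound perfect fourth: a perfect fourth plus an octave.)

perfect eleventh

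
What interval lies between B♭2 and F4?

perfect 12th

B to F spans five letter names (B-C-D-E-F), plus an octave — that makes it a twelfth of some quality.
Counting semitones, Bb2→F4 is 19, which is the perfect twelfth.
(Equivalently, a compound perfect fifth: a perfect fifth plus an octave.)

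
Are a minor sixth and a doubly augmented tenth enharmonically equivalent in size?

A minor sixth spans 8 semitones; a doubly augmented tenth spans 18 semitones. They differ by 10.

No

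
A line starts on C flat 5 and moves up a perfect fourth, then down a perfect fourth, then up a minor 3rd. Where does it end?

Up a perfect fourth from Cb5: Fb5 (5 semitones up).
Fb5 down a perfect fourth → Cb5 (5 semitones).
Cb5 up a minor third → Ebb5 (3 semitones).

E double-flat 5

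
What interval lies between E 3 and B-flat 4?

E to B spans five letter names (E-F-G-A-B), plus an octave, so the interval is some kind of twelfth.
The perfect twelfth is 19 semitones; here we have 18, one semitone narrower: diminished.
(Equivalently, a compound diminished fifth: a diminished fifth plus an octave.)

d12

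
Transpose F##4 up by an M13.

D##6

Six letters up from F (plus an octave) reaches D.
A major thirteenth is 21 semitones; 21 semitones up from F##4 gives D##6.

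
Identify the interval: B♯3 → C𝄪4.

B to C spans two letter names (B-C): a second.
The major second spans 2 semitones, and B#3 to C##4 is exactly 2 semitones — so this is a major second.

major second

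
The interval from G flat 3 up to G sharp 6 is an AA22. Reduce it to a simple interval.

Each octave removed subtracts seven from the number: 22 − 14 = 8.
That makes a doubly augmented twenty-second a compound doubly augmented octave — 2 octaves plus a doubly augmented octave.

doubly augmented octave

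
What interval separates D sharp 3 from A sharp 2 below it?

Descending from D#3 to A#2 is the same interval as ascending A#2 to D#3.
A to D spans four letter names (A-B-C-D), so the interval is some kind of fourth.
The perfect fourth spans 5 semitones, and A#2 to D#3 is exactly 5 semitones — so this is a perfect fourth.

P4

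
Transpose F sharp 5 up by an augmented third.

The third takes the letter from F up to A.
An augmented third spans 5 semitones, so from F#5 the target pitch is A##5.

A double-sharp 5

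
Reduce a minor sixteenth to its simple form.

minor 2nd

Subtracting seven from the interval number removes an octave: 16 − 14 = 2.
Quality carries through unchanged, so the simple form is a minor second.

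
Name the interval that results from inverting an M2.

m7

Interval numbers invert to sum to nine: 2 + 7 = 9, so a second inverts to a seventh.
Quality inverts too: major becomes minor. That makes the inversion a minor seventh.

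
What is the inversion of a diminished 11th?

First reduce the compound diminished eleventh to its simple form, a diminished fourth.
Interval numbers invert to sum to nine: 4 + 5 = 9, so a fourth inverts to a fifth.
And diminished becomes augmented under inversion, so we get an augmented fifth.

augmented 5th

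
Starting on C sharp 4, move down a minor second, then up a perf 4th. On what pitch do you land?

E sharp 4

C#4 down a minor second → B#3 (1 semitone).
Up a perfect fourth from B#3: E#4 (5 semitones up).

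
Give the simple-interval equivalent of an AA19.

AA5

Subtracting seven from the interval number removes an octave: 19 − 14 = 5.
That makes a doubly augmented nineteenth a compound doubly augmented fifth — 2 octaves plus a doubly augmented fifth.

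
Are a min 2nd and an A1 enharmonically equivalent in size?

A minor second = 1 semitone = an augmented unison; enharmonically equal.

Yes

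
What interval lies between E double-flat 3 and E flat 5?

augmented fifteenth

E to E is the same letter name, plus 2 octaves, so the interval is some kind of fifteenth.
The perfect fifteenth is 24 semitones; here we have 25, one semitone wider: augmented.
(Equivalently, a compound augmented octave: an augmented octave plus an octave.)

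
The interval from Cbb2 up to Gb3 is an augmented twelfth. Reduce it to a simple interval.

Subtracting seven from the interval number removes an octave: 12 − 7 = 5.
That makes an augmented twelfth a compound augmented fifth — an octave plus an augmented fifth.

augmented 5th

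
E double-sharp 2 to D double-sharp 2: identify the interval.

major 2nd

Descending from E##2 to D##2 is the same interval as ascending D##2 to E##2.
D to E spans two letter names (D-E): a second.
The major second spans 2 semitones, and D##2 to E##2 is exactly 2 semitones — so this is a major second.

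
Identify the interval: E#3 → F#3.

minor second

E to F spans two letter names (E-F) — that makes it a second of some quality.
At 1 semitone, E#3→F#3 falls one short of a major second: minor.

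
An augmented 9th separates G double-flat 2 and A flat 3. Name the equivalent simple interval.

augmented second

Subtracting seven from the interval number removes an octave: 9 − 7 = 2.
So an augmented ninth is an octave plus an augmented second. The quality is unchanged.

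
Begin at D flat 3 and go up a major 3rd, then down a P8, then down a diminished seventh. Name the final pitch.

Up a major third from Db3: F3 (4 semitones up).
F3 down a perfect octave → F2 (12 semitones).
A diminished seventh down from F2 is G#1.

G sharp 1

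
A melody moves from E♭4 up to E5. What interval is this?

augmented 8th

E to E is the same letter name, plus an octave, so the interval is some kind of octave.
Eb4 to E5 spans 13 semitones — one semitone wider than the perfect octave (12) — giving an augmented octave.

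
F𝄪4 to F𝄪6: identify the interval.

perfect fifteenth

F to F is the same letter name, plus 2 octaves, so the interval is some kind of fifteenth.
F##4 to F##6 is 24 semitones, matching the perfect fifteenth exactly, so the quality is perfect.
(Equivalently, a compound perfect octave: a perfect octave plus an octave.)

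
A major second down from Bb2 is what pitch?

Two letter names down from B: A.
Moving 2 semitones down from Bb2 (the size of a major second) reaches Ab2.

Ab2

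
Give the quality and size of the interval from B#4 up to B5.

d8

B to B is the same letter name, plus an octave: an octave.
The perfect octave is 12 semitones; here we have 11, one semitone narrower: diminished.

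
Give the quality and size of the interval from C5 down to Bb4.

Descending from C5 to Bb4 is the same interval as ascending Bb4 to C5.
B to C spans two letter names (B-C), so the interval is some kind of second.
Bb4 to C5 is 2 semitones, matching the major second exactly, so the quality is major.

major second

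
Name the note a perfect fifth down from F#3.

B2

The fifth takes the letter from F down to B.
Moving 7 semitones down from F#3 (the size of a perfect fifth) reaches B2.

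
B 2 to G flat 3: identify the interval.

B to G spans six letter names (B-C-D-E-F-G): a sixth.
A major sixth would be 9 semitones; B2 to Gb3 is 7, two semitones narrower, so the interval is diminished.

diminished sixth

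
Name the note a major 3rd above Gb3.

Bb3

The third takes the letter from G up to B.
Moving 4 semitones up from Gb3 (the size of a major third) reaches Bb3.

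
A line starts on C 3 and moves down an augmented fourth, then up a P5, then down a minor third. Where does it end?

B flat 2

An augmented fourth down from C3 is Gb2.
Up a perfect fifth from Gb2: Db3 (7 semitones up).
Db3 down a minor third → Bb2 (3 semitones).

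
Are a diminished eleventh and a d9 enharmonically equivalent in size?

No

A diminished eleventh spans 16 semitones; a diminished ninth spans 12 semitones. They differ by 4.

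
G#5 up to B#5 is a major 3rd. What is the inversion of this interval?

minor 6th

The rule of nine gives the new number: 9 − 3 = 6, so a third becomes a sixth.
The quality also flips — major becomes minor — giving a minor sixth.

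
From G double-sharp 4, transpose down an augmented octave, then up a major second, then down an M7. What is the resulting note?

B 2

G##4 down an augmented octave → G#3 (13 semitones).
A major second up from G#3 is A#3.
A#3 down a major seventh → B2 (11 semitones).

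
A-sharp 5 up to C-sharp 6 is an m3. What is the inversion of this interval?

major 6th

Interval numbers invert to sum to nine: 3 + 6 = 9, so a third inverts to a sixth.
The quality also flips — minor becomes major — giving a major sixth.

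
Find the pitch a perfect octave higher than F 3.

F 4

An octave keeps the letter name F, an octave up from F.
A perfect octave is 12 semitones; 12 semitones up from F3 gives F4.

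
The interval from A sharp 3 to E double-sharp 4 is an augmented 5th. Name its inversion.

d4

Interval numbers invert to sum to nine: 5 + 4 = 9, so a fifth inverts to a fourth.
Quality inverts too: augmented becomes diminished. That makes the inversion a diminished fourth.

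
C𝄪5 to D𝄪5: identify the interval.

major second

C to D spans two letter names (C-D): a second.
C##5 to D##5 is 2 semitones, matching the major second exactly, so the quality is major.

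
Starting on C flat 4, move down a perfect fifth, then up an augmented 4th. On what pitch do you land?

A perfect fifth down from Cb4 is Fb3.
Fb3 up an augmented fourth → Bb3 (6 semitones).

B flat 3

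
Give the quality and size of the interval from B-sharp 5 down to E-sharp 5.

Descending from B#5 to E#5 is the same interval as ascending E#5 to B#5.
E to B spans five letter names (E-F-G-A-B), so the interval is some kind of fifth.
E#5 to B#5 is 7 semitones, matching the perfect fifth exactly, so the quality is perfect.

perfect fifth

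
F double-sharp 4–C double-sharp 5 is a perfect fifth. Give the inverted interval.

P4

Interval numbers invert to sum to nine: 5 + 4 = 9, so a fifth inverts to a fourth.
And perfect stays perfect under inversion, so we get a perfect fourth.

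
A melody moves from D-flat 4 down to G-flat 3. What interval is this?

Descending from Db4 to Gb3 is the same interval as ascending Gb3 to Db4.
G to D spans five letter names (G-A-B-C-D), so the interval is some kind of fifth.
The perfect fifth spans 7 semitones, and Gb3 to Db4 is exactly 7 semitones — so this is a perfect fifth.

perfect 5th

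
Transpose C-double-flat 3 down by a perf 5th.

Counting five letter names down from C lands on F.
A perfect fifth is 7 semitones; 7 semitones down from Cbb3 gives Fbb2.

F-double-flat 2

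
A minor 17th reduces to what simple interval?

Subtracting seven from the interval number removes an octave: 17 − 14 = 3.
So a minor seventeenth is 2 octaves plus a minor third. The quality is unchanged.

m3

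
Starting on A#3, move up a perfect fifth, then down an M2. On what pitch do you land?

A#3 up a perfect fifth → E#4 (7 semitones).
A major second down from E#4 is D#4.

D#4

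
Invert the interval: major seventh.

Inverted interval numbers add to nine, so a seventh pairs with a second (7 + 2 = 9).
And major becomes minor under inversion, so we get a minor second.

m2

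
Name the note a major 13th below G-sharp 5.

B 3

Six letters down from G (plus an octave) reaches B.
Moving 21 semitones down from G#5 (the size of a major thirteenth) reaches B3.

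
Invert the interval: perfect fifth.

P4

Inverted interval numbers add to nine, so a fifth pairs with a fourth (5 + 4 = 9).
Quality inverts too: perfect stays perfect. That makes the inversion a perfect fourth.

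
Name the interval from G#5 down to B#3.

Descending from G#5 to B#3 is the same interval as ascending B#3 to G#5.
B to G spans six letter names (B-C-D-E-F-G), plus an octave: a thirteenth.
At 20 semitones, B#3→G#5 falls one short of a major thirteenth: minor.
(Equivalently, a compound minor sixth: a minor sixth plus an octave.)

minor thirteenth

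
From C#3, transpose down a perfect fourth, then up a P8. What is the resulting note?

A perfect fourth down from C#3 is G#2.
G#2 up a perfect octave → G#3 (12 semitones).

G#3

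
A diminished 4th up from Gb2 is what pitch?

Four letter names up from G: C.
A diminished fourth spans 4 semitones, so from Gb2 the target pitch is Cbb3.

Cbb3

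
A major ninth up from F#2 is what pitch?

Two letters up from F (plus an octave) reaches G.
A major ninth spans 14 semitones, so from F#2 the target pitch is G#3.

G#3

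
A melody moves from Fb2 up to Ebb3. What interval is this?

F to E spans seven letter names (F-G-A-B-C-D-E) — that makes it a seventh of some quality.
Fb2 to Ebb3 is 10 semitones, a half step short of the major seventh (11), so this is minor.

minor 7th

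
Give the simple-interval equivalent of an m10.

minor 3rd

Subtracting seven from the interval number removes an octave: 10 − 7 = 3.
That makes a minor tenth a compound minor third — an octave plus a minor third.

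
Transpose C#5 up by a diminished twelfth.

G6

The twelfth's letter: C up five letter names plus an octave → G.
Moving 18 semitones up from C#5 (the size of a diminished twelfth) reaches G6.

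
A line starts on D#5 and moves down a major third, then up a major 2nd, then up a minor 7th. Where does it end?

B5

Down a major third from D#5: B4 (4 semitones down).
B4 up a major second → C#5 (2 semitones).
A minor seventh up from C#5 is B5.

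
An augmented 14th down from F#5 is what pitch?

Seven letters down from F (plus an octave) reaches G.
An augmented fourteenth spans 24 semitones, so from F#5 the target pitch is Gb3.

Gb3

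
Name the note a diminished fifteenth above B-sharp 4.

For a fifteenth the letter name doesn't change: still B, two octaves up.
A diminished fifteenth spans 23 semitones, so from B#4 the target pitch is B6.

B 6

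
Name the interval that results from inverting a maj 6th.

minor third

The rule of nine gives the new number: 9 − 6 = 3, so a sixth becomes a third.
Quality inverts too: major becomes minor. That makes the inversion a minor third.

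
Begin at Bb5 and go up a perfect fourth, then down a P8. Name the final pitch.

A perfect fourth up from Bb5 is Eb6.
Eb6 down a perfect octave → Eb5 (12 semitones).

Eb5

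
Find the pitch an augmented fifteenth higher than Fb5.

The letter stays F (same as the start), shifted two octaves up.
An augmented fifteenth is 25 semitones; 25 semitones up from Fb5 gives F7.

F7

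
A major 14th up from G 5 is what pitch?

F-sharp 7

Counting seven letter names plus an octave up from G lands on F.
Moving 23 semitones up from G5 (the size of a major fourteenth) reaches F#7.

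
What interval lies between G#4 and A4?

minor second

G to A spans two letter names (G-A) — that makes it a second of some quality.
A major second would be 2 semitones, but G#4 to A4 is 1 — one semitone narrower, making it a minor second.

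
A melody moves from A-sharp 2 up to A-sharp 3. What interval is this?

perfect octave

A to A is the same letter name, plus an octave: an octave.
The perfect octave spans 12 semitones, and A#2 to A#3 is exactly 12 semitones — so this is a perfect octave.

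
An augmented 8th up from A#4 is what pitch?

A##5

For an octave the letter name doesn't change: still A, an octave up.
Moving 13 semitones up from A#4 (the size of an augmented octave) reaches A##5.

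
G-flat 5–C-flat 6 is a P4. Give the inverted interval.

Interval numbers invert to sum to nine: 4 + 5 = 9, so a fourth inverts to a fifth.
Quality inverts too: perfect stays perfect. That makes the inversion a perfect fifth.

perfect 5th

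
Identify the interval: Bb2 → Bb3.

P8

B to B is the same letter name, plus an octave, so the interval is some kind of octave.
Bb2 to Bb3 is 12 semitones, matching the perfect octave exactly, so the quality is perfect.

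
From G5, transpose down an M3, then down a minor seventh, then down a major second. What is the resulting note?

G5 down a major third → Eb5 (4 semitones).
Eb5 down a minor seventh → F4 (10 semitones).
A major second down from F4 is Eb4.

Eb4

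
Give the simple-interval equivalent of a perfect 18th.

perfect fourth

Each octave removed subtracts seven from the number: 18 − 14 = 4.
Quality carries through unchanged, so the simple form is a perfect fourth.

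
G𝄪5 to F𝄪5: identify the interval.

M2

Descending from G##5 to F##5 is the same interval as ascending F##5 to G##5.
F to G spans two letter names (F-G), so the interval is some kind of second.
F##5 to G##5 is 2 semitones, matching the major second exactly, so the quality is major.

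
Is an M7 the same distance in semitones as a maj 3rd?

No

11 semitones (major seventh) vs 4 semitones (major third): not equal.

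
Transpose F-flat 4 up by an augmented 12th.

C 6

Counting five letter names plus an octave up from F lands on C.
An augmented twelfth is 20 semitones; 20 semitones up from Fb4 gives C6.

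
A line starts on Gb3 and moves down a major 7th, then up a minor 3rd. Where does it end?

Down a major seventh from Gb3: Abb2 (11 semitones down).
Abb2 up a minor third → Cbb3 (3 semitones).

Cbb3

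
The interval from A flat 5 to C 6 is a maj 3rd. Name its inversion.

minor sixth

The rule of nine gives the new number: 9 − 3 = 6, so a third becomes a sixth.
The quality also flips — major becomes minor — giving a minor sixth.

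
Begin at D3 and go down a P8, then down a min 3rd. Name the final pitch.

B1

A perfect octave down from D3 is D2.
A minor third down from D2 is B1.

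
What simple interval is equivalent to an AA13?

AA6

Subtracting seven from the interval number removes an octave: 13 − 7 = 6.
Quality carries through unchanged, so the simple form is a doubly augmented sixth.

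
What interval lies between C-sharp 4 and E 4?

C to E spans three letter names (C-D-E) — that makes it a third of some quality.
A major third would be 4 semitones, but C#4 to E4 is 3 — one semitone narrower, making it a minor third.

m3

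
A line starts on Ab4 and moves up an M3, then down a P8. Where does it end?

C4

Ab4 up a major third → C5 (4 semitones).
A perfect octave down from C5 is C4.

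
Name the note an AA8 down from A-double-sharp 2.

For an octave the letter name doesn't change: still A, an octave down.
A doubly augmented octave is 14 semitones; 14 semitones down from A##2 gives A1.

A 1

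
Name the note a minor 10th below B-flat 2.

G 1

Counting three letter names plus an octave down from B lands on G.
A minor tenth is 15 semitones; 15 semitones down from Bb2 gives G1.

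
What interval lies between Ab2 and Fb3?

A to F spans six letter names (A-B-C-D-E-F) — that makes it a sixth of some quality.
At 8 semitones, Ab2→Fb3 falls one short of a major sixth: minor.

minor 6th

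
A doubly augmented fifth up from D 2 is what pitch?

A double-sharp 2

Five letter names up from D: A.
A doubly augmented fifth is 9 semitones; 9 semitones up from D2 gives A##2.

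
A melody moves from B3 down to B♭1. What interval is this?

A15

Descending from B3 to Bb1 is the same interval as ascending Bb1 to B3.
B to B is the same letter name, plus 2 octaves, so the interval is some kind of fifteenth.
Bb1 to B3 spans 25 semitones — one semitone wider than the perfect fifteenth (24) — giving an augmented fifteenth.
(Equivalently, a compound augmented octave: an augmented octave plus an octave.)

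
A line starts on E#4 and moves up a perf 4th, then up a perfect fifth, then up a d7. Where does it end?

A perfect fourth up from E#4 is A#4.
Up a perfect fifth from A#4: E#5 (7 semitones up).
E#5 up a diminished seventh → D6 (9 semitones).

D6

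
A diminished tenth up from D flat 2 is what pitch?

Counting three letter names plus an octave up from D lands on F.
A diminished tenth is 14 semitones; 14 semitones up from Db2 gives Fbb3.

F double-flat 3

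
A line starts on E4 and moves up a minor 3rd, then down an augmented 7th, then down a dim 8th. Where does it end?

A minor third up from E4 is G4.
Down an augmented seventh from G4: Abb3 (12 semitones down).
A diminished octave down from Abb3 is Ab2.

Ab2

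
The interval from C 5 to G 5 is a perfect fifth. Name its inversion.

The rule of nine gives the new number: 9 − 5 = 4, so a fifth becomes a fourth.
Quality inverts too: perfect stays perfect. That makes the inversion a perfect fourth.

perfect 4th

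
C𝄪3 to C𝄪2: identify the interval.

perfect octave

Descending from C##3 to C##2 is the same interval as ascending C##2 to C##3.
C to C is the same letter name, plus an octave, so the interval is some kind of octave.
The perfect octave spans 12 semitones, and C##2 to C##3 is exactly 12 semitones — so this is a perfect octave.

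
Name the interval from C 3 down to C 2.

Descending from C3 to C2 is the same interval as ascending C2 to C3.
C to C is the same letter name, plus an octave: an octave.
Counting semitones, C2→C3 is 12, which is the perfect octave.

P8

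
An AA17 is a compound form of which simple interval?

doubly augmented third

Each octave removed subtracts seven from the number: 17 − 14 = 3.
Quality carries through unchanged, so the simple form is a doubly augmented third.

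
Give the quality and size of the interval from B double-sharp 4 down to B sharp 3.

augmented octave

Descending from B##4 to B#3 is the same interval as ascending B#3 to B##4.
B to B is the same letter name, plus an octave — that makes it an octave of some quality.
B#3 to B##4 spans 13 semitones — one semitone wider than the perfect octave (12) — giving an augmented octave.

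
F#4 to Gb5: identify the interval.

diminished 9th

F to G spans two letter names (F-G), plus an octave: a ninth.
The major ninth is 14 semitones; here we have 12, two semitones narrower: diminished.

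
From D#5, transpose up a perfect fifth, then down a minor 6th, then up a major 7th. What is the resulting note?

B##5

A perfect fifth up from D#5 is A#5.
Down a minor sixth from A#5: C##5 (8 semitones down).
Up a major seventh from C##5: B##5 (11 semitones up).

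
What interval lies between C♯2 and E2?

minor third

C to E spans three letter names (C-D-E): a third.
A major third would be 4 semitones, but C#2 to E2 is 3 — one semitone narrower, making it a minor third.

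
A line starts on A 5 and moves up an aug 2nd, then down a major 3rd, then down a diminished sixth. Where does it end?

Up an augmented second from A5: B#5 (3 semitones up).
A major third down from B#5 is G#5.
Down a diminished sixth from G#5: B##4 (7 semitones down).

B double-sharp 4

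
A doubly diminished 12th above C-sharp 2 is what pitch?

Five letters up from C (plus an octave) reaches G.
Moving 17 semitones up from C#2 (the size of a doubly diminished twelfth) reaches Gb3.

G-flat 3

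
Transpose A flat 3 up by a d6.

F double-flat 4

Counting six letter names up from A lands on F.
Moving 7 semitones up from Ab3 (the size of a diminished sixth) reaches Fbb4.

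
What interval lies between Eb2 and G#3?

E to G spans three letter names (E-F-G), plus an octave — that makes it a tenth of some quality.
The major tenth is 16 semitones; here we have 17, one semitone wider: augmented.
(Equivalently, a compound augmented third: an augmented third plus an octave.)

augmented tenth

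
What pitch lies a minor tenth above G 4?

B-flat 5

Three letters up from G (plus an octave) reaches B.
Moving 15 semitones up from G4 (the size of a minor tenth) reaches Bb5.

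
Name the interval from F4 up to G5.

major ninth

F to G spans two letter names (F-G), plus an octave: a ninth.
The major ninth spans 14 semitones, and F4 to G5 is exactly 14 semitones — so this is a major ninth.
(Equivalently, a compound major second: a major second plus an octave.)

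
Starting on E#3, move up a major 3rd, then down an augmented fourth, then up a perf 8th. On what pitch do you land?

A major third up from E#3 is G##3.
G##3 down an augmented fourth → D#3 (6 semitones).
D#3 up a perfect octave → D#4 (12 semitones).

D#4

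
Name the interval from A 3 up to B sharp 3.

A to B spans two letter names (A-B) — that makes it a second of some quality.
A major second would be 2 semitones; A3 to B#3 is 3, one semitone wider, so the interval is augmented.

A2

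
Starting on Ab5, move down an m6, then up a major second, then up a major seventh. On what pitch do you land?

Down a minor sixth from Ab5: C5 (8 semitones down).
C5 up a major second → D5 (2 semitones).
D5 up a major seventh → C#6 (11 semitones).

C#6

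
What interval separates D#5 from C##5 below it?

minor 2nd

Descending from D#5 to C##5 is the same interval as ascending C##5 to D#5.
C to D spans two letter names (C-D) — that makes it a second of some quality.
At 1 semitone, C##5→D#5 falls one short of a major second: minor.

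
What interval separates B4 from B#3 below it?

diminished octave

Descending from B4 to B#3 is the same interval as ascending B#3 to B4.
B to B is the same letter name, plus an octave, so the interval is some kind of octave.
A perfect octave would be 12 semitones; B#3 to B4 is 11, one semitone narrower, so the interval is diminished.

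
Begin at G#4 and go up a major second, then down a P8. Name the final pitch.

G#4 up a major second → A#4 (2 semitones).
A perfect octave down from A#4 is A#3.

A#3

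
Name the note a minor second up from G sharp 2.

The second takes the letter from G up to A.
A minor second spans 1 semitone, so from G#2 the target pitch is A2.

A 2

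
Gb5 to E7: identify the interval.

augmented thirteenth

G to E spans six letter names (G-A-B-C-D-E), plus an octave, so the interval is some kind of thirteenth.
Gb5 to E7 spans 22 semitones — one semitone wider than the major thirteenth (21) — giving an augmented thirteenth.
(Equivalently, a compound augmented sixth: an augmented sixth plus an octave.)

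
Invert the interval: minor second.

major seventh

Interval numbers invert to sum to nine: 2 + 7 = 9, so a second inverts to a seventh.
And minor becomes major under inversion, so we get a major seventh.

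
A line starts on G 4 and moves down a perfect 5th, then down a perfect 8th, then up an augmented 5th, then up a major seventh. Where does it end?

Down a perfect fifth from G4: C4 (7 semitones down).
C4 down a perfect octave → C3 (12 semitones).
C3 up an augmented fifth → G#3 (8 semitones).
G#3 up a major seventh → F##4 (11 semitones).

F double-sharp 4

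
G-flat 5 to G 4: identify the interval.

Descending from Gb5 to G4 is the same interval as ascending G4 to Gb5.
G to G is the same letter name, plus an octave, so the interval is some kind of octave.
G4 to Gb5 spans 11 semitones — one semitone narrower than the perfect octave (12) — giving a diminished octave.

diminished octave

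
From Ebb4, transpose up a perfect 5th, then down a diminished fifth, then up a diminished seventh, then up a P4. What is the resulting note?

Up a perfect fifth from Ebb4: Bbb4 (7 semitones up).
A diminished fifth down from Bbb4 is Eb4.
Up a diminished seventh from Eb4: Dbb5 (9 semitones up).
Up a perfect fourth from Dbb5: Gbb5 (5 semitones up).

Gbb5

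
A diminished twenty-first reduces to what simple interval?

Each octave removed subtracts seven from the number: 21 − 14 = 7.
That makes a diminished twenty-first a compound diminished seventh — 2 octaves plus a diminished seventh.

d7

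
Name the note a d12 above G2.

Five letters up from G (plus an octave) reaches D.
Moving 18 semitones up from G2 (the size of a diminished twelfth) reaches Db4.

Db4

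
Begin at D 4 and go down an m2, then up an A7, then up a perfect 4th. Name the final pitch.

Down a minor second from D4: C#4 (1 semitone down).
An augmented seventh up from C#4 is B##4.
B##4 up a perfect fourth → E##5 (5 semitones).

E double-sharp 5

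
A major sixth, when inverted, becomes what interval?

m3

Inverted interval numbers add to nine, so a sixth pairs with a third (6 + 3 = 9).
The quality also flips — major becomes minor — giving a minor third.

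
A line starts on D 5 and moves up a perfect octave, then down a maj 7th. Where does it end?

E flat 5

A perfect octave up from D5 is D6.
A major seventh down from D6 is Eb5.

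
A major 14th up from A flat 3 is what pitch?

G 5

Counting seven letter names plus an octave up from A lands on G.
A major fourteenth is 23 semitones; 23 semitones up from Ab3 gives G5.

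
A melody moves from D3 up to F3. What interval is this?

D to F spans three letter names (D-E-F), so the interval is some kind of third.
At 3 semitones, D3→F3 falls one short of a major third: minor.

minor third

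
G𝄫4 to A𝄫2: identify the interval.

minor fourteenth

Descending from Gbb4 to Abb2 is the same interval as ascending Abb2 to Gbb4.
A to G spans seven letter names (A-B-C-D-E-F-G), plus an octave — that makes it a fourteenth of some quality.
At 22 semitones, Abb2→Gbb4 falls one short of a major fourteenth: minor.
(Equivalently, a compound minor seventh: a minor seventh plus an octave.)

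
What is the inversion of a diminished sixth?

augmented third

Inverted interval numbers add to nine, so a sixth pairs with a third (6 + 3 = 9).
And diminished becomes augmented under inversion, so we get an augmented third.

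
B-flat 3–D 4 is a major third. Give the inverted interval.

The rule of nine gives the new number: 9 − 3 = 6, so a third becomes a sixth.
Quality inverts too: major becomes minor. That makes the inversion a minor sixth.

minor sixth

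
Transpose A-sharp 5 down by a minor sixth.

Counting six letter names down from A lands on C.
A minor sixth spans 8 semitones, so from A#5 the target pitch is C##5.

C-double-sharp 5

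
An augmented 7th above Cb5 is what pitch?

Seven letter names up from C: B.
An augmented seventh is 12 semitones; 12 semitones up from Cb5 gives B5.

B5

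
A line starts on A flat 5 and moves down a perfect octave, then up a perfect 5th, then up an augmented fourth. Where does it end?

A 5

Down a perfect octave from Ab5: Ab4 (12 semitones down).
Up a perfect fifth from Ab4: Eb5 (7 semitones up).
An augmented fourth up from Eb5 is A5.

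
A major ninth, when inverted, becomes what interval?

First reduce the compound major ninth to its simple form, a major second.
Interval numbers invert to sum to nine: 2 + 7 = 9, so a second inverts to a seventh.
The quality also flips — major becomes minor — giving a minor seventh.

m7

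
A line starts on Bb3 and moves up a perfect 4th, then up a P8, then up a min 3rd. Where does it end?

A perfect fourth up from Bb3 is Eb4.
A perfect octave up from Eb4 is Eb5.
A minor third up from Eb5 is Gb5.

Gb5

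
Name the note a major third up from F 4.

A 4

The third takes the letter from F up to A.
A major third spans 4 semitones, so from F4 the target pitch is A4.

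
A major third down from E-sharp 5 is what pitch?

Three letter names down from E: C.
A major third spans 4 semitones, so from E#5 the target pitch is C#5.

C-sharp 5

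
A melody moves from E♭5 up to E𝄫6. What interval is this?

E to E is the same letter name, plus an octave, so the interval is some kind of octave.
A perfect octave would be 12 semitones; Eb5 to Ebb6 is 11, one semitone narrower, so the interval is diminished.

diminished octave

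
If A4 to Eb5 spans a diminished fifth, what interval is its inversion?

A4

The rule of nine gives the new number: 9 − 5 = 4, so a fifth becomes a fourth.
The quality also flips — diminished becomes augmented — giving an augmented fourth.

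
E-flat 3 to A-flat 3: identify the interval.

E to A spans four letter names (E-F-G-A): a fourth.
The perfect fourth spans 5 semitones, and Eb3 to Ab3 is exactly 5 semitones — so this is a perfect fourth.

perfect fourth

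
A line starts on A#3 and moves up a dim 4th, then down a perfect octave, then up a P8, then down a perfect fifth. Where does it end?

A#3 up a diminished fourth → D4 (4 semitones).
A perfect octave down from D4 is D3.
D3 up a perfect octave → D4 (12 semitones).
D4 down a perfect fifth → G3 (7 semitones).

G3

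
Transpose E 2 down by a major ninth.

D 1

The ninth's letter: E down two letter names plus an octave → D.
A major ninth is 14 semitones; 14 semitones down from E2 gives D1.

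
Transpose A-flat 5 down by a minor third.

Counting three letter names down from A lands on F.
A minor third spans 3 semitones, so from Ab5 the target pitch is F5.

F 5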